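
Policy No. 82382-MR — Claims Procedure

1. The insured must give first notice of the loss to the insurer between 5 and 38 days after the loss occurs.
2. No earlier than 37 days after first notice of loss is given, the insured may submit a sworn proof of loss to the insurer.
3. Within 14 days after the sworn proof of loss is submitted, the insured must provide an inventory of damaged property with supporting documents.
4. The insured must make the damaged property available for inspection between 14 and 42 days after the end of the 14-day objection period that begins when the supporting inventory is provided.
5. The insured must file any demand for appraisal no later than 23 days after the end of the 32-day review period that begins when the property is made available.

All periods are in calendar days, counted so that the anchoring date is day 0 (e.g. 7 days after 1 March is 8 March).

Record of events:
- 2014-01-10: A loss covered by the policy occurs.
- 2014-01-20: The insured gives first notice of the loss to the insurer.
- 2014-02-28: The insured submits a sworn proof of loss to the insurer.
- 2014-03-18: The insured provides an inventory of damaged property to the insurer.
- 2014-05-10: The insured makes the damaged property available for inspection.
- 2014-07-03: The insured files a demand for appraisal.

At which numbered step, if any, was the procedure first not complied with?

(1) the permitted window runs from 2014-01-10 + 5 = 2014-01-15 to 2014-01-10 + 38 = 2014-02-17; 2014-01-20 falls inside that range.
(2) permitted from 2014-01-20 + 37 days = 2014-02-26 onward; done 2014-02-28, after the minimum wait.
(3) due by 2014-02-28 + 14 days = 2014-03-14; 2014-03-18 misses that deadline by 4 days.
The procedure was therefore not followed at step 3.

Step 3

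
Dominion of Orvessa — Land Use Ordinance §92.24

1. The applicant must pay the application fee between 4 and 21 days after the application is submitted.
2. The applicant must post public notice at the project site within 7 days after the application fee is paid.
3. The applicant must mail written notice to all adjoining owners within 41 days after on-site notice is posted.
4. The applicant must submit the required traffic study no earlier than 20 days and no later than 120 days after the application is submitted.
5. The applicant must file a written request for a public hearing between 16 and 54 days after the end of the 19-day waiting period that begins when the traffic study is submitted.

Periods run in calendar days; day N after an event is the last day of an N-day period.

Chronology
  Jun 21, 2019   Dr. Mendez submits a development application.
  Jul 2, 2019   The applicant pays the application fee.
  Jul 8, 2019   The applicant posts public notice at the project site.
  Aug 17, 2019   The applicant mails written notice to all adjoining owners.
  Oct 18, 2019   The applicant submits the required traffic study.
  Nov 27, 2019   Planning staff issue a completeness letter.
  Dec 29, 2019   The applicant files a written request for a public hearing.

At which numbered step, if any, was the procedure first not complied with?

None — every step was satisfied

Step 1 — 4 and 21 days from Jun 21, 2019 (when the application is submitted) are Jun 25, 2019 and Jul 12, 2019 respectively; Jul 2, 2019 falls inside that range.
Step 2 — counting 7 days from Jul 2, 2019 (when the application fee is paid) gives a deadline of Jul 9, 2019; completed Jul 8, 2019, before the deadline.
Step 3 — counting 41 days from Jul 8, 2019 (when on-site notice is posted) gives a deadline of Aug 18, 2019; Aug 17, 2019 is within that limit.
Step 4 — 20 and 120 days from Jun 21, 2019 (when the application is submitted) are Jul 11, 2019 and Oct 19, 2019 respectively; Oct 18, 2019 falls inside that range.
Step 5 — 16 and 54 days from Nov 6, 2019 (end of the 19-day waiting period, which began when the traffic study is submitted on Oct 18, 2019) are Nov 22, 2019 and Dec 30, 2019 respectively; Dec 29, 2019 falls inside that range.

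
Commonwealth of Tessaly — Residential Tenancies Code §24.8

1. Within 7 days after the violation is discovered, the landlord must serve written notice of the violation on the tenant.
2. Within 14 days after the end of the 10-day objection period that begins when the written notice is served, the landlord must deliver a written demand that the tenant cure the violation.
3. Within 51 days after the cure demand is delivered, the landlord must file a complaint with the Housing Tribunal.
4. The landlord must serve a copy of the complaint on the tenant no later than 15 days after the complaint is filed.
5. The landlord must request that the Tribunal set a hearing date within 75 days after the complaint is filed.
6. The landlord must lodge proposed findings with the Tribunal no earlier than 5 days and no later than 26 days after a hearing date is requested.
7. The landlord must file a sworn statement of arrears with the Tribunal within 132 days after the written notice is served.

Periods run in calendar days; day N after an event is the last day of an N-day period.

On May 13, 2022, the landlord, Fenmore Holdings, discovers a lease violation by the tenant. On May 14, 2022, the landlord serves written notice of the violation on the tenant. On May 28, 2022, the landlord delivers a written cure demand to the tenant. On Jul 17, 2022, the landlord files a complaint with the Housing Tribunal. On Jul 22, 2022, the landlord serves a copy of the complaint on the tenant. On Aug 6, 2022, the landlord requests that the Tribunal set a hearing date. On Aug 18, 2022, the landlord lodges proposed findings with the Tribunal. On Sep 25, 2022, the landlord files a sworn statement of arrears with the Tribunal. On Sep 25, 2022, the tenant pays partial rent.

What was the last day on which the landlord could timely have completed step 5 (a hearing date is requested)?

Sep 30, 2022

Step 5 runs from Jul 17, 2022, when the complaint is filed. 75 days after Jul 17, 2022 is Sep 30, 2022.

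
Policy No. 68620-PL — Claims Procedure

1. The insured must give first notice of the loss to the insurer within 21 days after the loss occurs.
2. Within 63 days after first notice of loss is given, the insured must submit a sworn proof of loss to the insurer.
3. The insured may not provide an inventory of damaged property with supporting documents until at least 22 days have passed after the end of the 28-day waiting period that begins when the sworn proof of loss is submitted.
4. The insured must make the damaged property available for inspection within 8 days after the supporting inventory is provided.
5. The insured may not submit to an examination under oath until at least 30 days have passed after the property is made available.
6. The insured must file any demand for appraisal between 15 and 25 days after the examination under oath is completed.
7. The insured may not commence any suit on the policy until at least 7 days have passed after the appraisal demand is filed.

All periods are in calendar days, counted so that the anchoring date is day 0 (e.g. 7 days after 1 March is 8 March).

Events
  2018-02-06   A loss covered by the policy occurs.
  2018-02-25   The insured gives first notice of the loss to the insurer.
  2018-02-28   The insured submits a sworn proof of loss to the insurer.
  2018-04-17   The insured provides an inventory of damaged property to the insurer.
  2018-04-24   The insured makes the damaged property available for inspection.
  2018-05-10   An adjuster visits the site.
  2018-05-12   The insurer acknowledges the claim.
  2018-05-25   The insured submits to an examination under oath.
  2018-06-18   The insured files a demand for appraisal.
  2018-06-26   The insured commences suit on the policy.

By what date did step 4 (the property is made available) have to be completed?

2018-04-25

Step 4 runs from 2018-04-17, when the supporting inventory is provided. 8 days after 2018-04-17 is 2018-04-25.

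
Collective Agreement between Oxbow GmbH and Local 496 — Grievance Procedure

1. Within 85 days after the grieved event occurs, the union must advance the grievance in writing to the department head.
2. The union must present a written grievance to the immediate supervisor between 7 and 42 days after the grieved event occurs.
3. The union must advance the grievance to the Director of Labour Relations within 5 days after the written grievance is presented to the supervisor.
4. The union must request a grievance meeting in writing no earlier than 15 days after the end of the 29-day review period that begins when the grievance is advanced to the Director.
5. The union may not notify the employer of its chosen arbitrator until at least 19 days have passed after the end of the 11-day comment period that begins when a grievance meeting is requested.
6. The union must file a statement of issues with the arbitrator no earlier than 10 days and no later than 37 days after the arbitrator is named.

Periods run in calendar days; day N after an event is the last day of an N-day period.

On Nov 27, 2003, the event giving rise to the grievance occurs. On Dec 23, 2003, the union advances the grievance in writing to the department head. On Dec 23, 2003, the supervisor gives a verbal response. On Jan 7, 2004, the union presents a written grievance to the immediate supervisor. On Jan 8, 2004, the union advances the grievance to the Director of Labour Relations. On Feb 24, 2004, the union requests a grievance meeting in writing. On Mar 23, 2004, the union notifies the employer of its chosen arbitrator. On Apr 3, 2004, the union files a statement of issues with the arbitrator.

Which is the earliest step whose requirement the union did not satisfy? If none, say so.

(1) due by Nov 27, 2003 + 85 days = Feb 20, 2004; done Dec 23, 2003 — timely.
(2) the permitted window runs from Nov 27, 2003 + 7 = Dec 4, 2003 to Nov 27, 2003 + 42 = Jan 8, 2004; Jan 7, 2004 falls inside that range.
(3) due by Jan 7, 2004 + 5 days = Jan 12, 2004; Jan 8, 2004 is within that limit.
(4) permitted from Feb 6, 2004 + 15 days = Feb 21, 2004 onward; done Feb 24, 2004, after the minimum wait.
(5) permitted from Mar 6, 2004 + 19 days = Mar 25, 2004 onward; Mar 23, 2004 is 2 days before the earliest permitted date.

Step 5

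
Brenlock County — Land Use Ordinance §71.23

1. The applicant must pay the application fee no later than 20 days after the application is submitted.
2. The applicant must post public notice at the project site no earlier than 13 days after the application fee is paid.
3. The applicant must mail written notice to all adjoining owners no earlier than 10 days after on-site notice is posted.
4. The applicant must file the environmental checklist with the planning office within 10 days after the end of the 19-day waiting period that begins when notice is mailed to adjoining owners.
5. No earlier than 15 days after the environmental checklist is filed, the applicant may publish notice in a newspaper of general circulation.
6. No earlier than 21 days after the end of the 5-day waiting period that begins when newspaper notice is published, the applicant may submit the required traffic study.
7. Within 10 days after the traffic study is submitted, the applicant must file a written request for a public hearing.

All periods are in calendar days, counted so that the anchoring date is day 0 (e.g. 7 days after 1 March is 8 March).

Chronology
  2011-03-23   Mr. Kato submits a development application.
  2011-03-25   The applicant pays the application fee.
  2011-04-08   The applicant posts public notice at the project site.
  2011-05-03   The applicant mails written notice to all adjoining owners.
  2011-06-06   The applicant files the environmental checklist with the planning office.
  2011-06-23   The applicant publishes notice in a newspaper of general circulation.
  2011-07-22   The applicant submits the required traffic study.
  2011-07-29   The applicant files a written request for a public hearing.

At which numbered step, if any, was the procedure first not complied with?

Step 4

Step 1: 20 days after 2011-03-23 (when the application is submitted) is 2011-04-12; done 2011-03-25 — timely.
Step 2: the earliest permitted date is 13 days after 2011-03-25 (when the application fee is paid), i.e. 2011-04-07; done 2011-04-08, after the minimum wait.
Step 3: the earliest permitted date is 10 days after 2011-04-08 (when on-site notice is posted), i.e. 2011-04-18; done 2011-05-03, after the minimum wait.
Step 4: 10 days after 2011-05-22 (end of the 19-day waiting period, which began when notice is mailed to adjoining owners on 2011-05-03) is 2011-06-01; 2011-06-06 misses that deadline by 5 days.
The analysis stops there.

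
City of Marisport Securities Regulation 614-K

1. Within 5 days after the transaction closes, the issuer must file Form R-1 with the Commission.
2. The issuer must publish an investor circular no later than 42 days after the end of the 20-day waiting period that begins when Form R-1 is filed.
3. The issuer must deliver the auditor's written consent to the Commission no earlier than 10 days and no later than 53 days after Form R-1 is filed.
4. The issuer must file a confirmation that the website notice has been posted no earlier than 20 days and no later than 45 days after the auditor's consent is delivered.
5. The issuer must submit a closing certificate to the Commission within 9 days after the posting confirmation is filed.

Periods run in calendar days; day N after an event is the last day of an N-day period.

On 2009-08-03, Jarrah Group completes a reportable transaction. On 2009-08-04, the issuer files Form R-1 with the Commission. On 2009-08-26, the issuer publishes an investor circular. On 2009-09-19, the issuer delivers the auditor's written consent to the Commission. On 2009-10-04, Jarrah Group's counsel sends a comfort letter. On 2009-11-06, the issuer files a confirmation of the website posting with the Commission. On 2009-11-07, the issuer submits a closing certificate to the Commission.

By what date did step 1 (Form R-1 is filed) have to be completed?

Step 1 runs from 2009-08-03, when the transaction closes. 5 days after 2009-08-03 is 2009-08-08.

2009-08-08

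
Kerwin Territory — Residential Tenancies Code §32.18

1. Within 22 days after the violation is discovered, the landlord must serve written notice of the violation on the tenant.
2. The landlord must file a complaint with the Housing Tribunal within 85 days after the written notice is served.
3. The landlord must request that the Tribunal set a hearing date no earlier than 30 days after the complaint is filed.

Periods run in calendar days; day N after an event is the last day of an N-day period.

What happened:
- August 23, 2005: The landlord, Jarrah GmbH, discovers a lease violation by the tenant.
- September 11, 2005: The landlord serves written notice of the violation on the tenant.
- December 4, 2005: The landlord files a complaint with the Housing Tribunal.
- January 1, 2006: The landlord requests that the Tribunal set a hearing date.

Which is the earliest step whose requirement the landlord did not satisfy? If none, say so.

Step 3

(1) due by August 23, 2005 + 22 days = September 14, 2005; done September 11, 2005 — timely.
(2) due by September 11, 2005 + 85 days = December 5, 2005; December 4, 2005 is within that limit.
(3) permitted from December 4, 2005 + 30 days = January 3, 2006 onward; January 1, 2006 is 2 days before the earliest permitted date.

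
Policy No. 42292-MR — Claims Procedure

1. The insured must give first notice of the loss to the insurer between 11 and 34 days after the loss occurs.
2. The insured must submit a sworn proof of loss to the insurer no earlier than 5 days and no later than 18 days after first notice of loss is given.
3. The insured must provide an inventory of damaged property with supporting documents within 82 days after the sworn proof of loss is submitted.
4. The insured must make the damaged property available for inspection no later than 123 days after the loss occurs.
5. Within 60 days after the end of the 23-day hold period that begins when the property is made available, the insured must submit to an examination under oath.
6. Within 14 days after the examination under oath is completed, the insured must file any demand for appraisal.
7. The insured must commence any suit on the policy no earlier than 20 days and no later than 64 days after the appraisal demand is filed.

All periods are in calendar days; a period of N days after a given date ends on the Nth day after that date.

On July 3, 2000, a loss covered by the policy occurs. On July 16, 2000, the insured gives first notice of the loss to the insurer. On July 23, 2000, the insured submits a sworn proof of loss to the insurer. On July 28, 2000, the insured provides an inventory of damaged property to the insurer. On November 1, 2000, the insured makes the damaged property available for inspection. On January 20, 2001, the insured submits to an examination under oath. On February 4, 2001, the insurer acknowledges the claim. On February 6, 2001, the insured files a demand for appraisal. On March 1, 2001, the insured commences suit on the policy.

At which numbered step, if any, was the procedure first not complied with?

Step 1: the window is 11–34 days after July 3, 2000 (when the loss occurs), so July 14, 2000 through August 6, 2000; done July 16, 2000 — within the window.
Step 2: the window is 5–18 days after July 16, 2000 (when first notice of loss is given), so July 21, 2000 through August 3, 2000; July 23, 2000 falls inside that range.
Step 3: 82 days after July 23, 2000 (when the sworn proof of loss is submitted) is October 13, 2000; July 28, 2000 is within that limit.
Step 4: 123 days after July 3, 2000 (when the loss occurs) is November 3, 2000; completed November 1, 2000, before the deadline.
Step 5: 60 days after November 24, 2000 (end of the 23-day hold period, which began when the property is made available on November 1, 2000) is January 23, 2001; January 20, 2001 is within that limit.
Step 6: 14 days after January 20, 2001 (when the examination under oath is completed) is February 3, 2001; done February 6, 2001 — 3 days late.
Later steps need not be reached.

Step 6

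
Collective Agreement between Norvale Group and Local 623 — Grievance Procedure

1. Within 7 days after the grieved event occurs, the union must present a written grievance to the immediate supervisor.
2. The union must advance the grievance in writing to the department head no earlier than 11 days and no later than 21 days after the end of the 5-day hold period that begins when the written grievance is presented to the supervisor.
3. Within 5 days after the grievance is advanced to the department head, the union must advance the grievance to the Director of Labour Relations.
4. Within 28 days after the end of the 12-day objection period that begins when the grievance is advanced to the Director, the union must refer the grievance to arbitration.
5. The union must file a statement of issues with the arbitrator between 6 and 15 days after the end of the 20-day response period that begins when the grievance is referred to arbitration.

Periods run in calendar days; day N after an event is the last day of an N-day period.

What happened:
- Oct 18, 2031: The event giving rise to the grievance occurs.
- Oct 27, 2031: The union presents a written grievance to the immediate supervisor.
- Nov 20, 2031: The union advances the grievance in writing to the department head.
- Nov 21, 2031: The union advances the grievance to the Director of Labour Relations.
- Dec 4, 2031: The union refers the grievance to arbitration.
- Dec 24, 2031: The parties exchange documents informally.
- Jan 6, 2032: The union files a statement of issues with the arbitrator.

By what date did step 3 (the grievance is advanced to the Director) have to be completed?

Nov 25, 2031

Step 3 runs from Nov 20, 2031, when the grievance is advanced to the department head. 5 days after Nov 20, 2031 is Nov 25, 2031.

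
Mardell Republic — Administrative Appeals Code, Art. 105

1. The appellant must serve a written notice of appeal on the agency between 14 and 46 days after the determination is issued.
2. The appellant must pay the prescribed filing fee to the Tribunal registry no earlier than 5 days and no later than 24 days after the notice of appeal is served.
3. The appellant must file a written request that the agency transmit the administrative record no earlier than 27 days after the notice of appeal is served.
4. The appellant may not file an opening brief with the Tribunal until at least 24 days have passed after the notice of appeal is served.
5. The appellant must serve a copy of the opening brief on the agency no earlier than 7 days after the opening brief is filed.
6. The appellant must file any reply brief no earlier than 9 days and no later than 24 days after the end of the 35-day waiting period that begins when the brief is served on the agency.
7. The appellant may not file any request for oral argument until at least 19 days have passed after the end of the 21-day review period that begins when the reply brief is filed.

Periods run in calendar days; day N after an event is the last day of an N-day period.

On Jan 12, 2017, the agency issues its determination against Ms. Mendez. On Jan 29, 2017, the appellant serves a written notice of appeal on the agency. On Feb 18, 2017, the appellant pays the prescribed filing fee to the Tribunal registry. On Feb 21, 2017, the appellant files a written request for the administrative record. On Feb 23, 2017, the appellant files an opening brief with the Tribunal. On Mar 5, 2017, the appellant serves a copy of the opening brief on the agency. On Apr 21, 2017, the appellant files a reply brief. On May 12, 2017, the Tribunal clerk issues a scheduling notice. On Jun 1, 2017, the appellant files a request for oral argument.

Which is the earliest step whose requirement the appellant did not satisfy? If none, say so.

Step 3

(1) the permitted window runs from Jan 12, 2017 + 14 = Jan 26, 2017 to Jan 12, 2017 + 46 = Feb 27, 2017; Jan 29, 2017 falls inside that range.
(2) the permitted window runs from Jan 29, 2017 + 5 = Feb 3, 2017 to Jan 29, 2017 + 24 = Feb 22, 2017; Feb 18, 2017 falls inside that range.
(3) permitted from Jan 29, 2017 + 27 days = Feb 25, 2017 onward; Feb 21, 2017 is 4 days before the earliest permitted date.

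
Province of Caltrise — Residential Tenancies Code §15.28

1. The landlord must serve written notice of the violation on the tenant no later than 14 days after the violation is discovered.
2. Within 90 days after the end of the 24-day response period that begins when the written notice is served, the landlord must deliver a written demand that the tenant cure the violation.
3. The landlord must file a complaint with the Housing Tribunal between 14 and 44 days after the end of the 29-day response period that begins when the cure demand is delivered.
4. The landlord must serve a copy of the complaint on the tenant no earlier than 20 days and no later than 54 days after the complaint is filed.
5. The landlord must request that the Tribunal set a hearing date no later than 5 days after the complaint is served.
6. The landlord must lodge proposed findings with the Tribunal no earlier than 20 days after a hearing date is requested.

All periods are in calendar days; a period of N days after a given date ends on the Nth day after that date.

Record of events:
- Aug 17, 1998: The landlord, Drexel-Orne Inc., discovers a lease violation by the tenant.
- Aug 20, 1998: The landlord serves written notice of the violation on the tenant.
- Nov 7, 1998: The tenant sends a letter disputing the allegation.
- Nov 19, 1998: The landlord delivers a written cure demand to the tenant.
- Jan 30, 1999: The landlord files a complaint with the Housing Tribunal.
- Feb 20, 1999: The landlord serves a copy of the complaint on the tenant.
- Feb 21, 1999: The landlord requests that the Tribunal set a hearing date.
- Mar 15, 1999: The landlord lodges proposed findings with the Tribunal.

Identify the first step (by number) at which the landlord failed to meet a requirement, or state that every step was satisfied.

Step 1: 14 days after Aug 17, 1998 (when the violation is discovered) is Aug 31, 1998; Aug 20, 1998 is within that limit.
Step 2: 90 days after Sep 13, 1998 (end of the 24-day response period, which began when the written notice is served on Aug 20, 1998) is Dec 12, 1998; Nov 19, 1998 is within that limit.
Step 3: the window is 14–44 days after Dec 18, 1998 (end of the 29-day response period, which began when the cure demand is delivered on Nov 19, 1998), so Jan 1, 1999 through Jan 31, 1999; done Jan 30, 1999, which is between those dates.
Step 4: the window is 20–54 days after Jan 30, 1999 (when the complaint is filed), so Feb 19, 1999 through Mar 25, 1999; done Feb 20, 1999 — within the window.
Step 5: 5 days after Feb 20, 1999 (when the complaint is served) is Feb 25, 1999; completed Feb 21, 1999, before the deadline.
Step 6: the earliest permitted date is 20 days after Feb 21, 1999 (when a hearing date is requested), i.e. Mar 13, 1999; Mar 15, 1999 is on or after that date.

None — every step was satisfied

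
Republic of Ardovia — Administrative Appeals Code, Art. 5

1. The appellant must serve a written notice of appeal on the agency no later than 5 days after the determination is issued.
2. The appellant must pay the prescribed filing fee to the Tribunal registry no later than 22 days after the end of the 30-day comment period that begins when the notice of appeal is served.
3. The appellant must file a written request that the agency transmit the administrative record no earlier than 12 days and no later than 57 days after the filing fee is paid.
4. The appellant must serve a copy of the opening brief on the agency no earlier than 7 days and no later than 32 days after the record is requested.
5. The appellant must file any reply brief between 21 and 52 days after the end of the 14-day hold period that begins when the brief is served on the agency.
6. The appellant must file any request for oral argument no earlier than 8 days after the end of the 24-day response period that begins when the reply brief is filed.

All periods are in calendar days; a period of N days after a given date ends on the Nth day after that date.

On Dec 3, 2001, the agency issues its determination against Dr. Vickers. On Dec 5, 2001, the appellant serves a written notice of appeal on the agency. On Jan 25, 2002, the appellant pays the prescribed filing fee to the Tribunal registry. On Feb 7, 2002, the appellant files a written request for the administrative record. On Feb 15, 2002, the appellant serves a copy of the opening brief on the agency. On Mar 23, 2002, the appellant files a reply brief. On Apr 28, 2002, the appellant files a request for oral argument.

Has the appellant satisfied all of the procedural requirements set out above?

Step 1: 5 days after Dec 3, 2001 (when the determination is issued) is Dec 8, 2001; done Dec 5, 2001 — timely.
Step 2: 22 days after Jan 4, 2002 (end of the 30-day comment period, which began when the notice of appeal is served on Dec 5, 2001) is Jan 26, 2002; Jan 25, 2002 is within that limit.
Step 3: the window is 12–57 days after Jan 25, 2002 (when the filing fee is paid), so Feb 6, 2002 through Mar 23, 2002; done Feb 7, 2002, which is between those dates.
Step 4: the window is 7–32 days after Feb 7, 2002 (when the record is requested), so Feb 14, 2002 through Mar 11, 2002; done Feb 15, 2002 — within the window.
Step 5: the window is 21–52 days after Mar 1, 2002 (end of the 14-day hold period, which began when the brief is served on the agency on Feb 15, 2002), so Mar 22, 2002 through Apr 22, 2002; done Mar 23, 2002, which is between those dates.
Step 6: the earliest permitted date is 8 days after Apr 16, 2002 (end of the 24-day response period, which began when the reply brief is filed on Mar 23, 2002), i.e. Apr 24, 2002; done Apr 28, 2002 — permitted.

Yes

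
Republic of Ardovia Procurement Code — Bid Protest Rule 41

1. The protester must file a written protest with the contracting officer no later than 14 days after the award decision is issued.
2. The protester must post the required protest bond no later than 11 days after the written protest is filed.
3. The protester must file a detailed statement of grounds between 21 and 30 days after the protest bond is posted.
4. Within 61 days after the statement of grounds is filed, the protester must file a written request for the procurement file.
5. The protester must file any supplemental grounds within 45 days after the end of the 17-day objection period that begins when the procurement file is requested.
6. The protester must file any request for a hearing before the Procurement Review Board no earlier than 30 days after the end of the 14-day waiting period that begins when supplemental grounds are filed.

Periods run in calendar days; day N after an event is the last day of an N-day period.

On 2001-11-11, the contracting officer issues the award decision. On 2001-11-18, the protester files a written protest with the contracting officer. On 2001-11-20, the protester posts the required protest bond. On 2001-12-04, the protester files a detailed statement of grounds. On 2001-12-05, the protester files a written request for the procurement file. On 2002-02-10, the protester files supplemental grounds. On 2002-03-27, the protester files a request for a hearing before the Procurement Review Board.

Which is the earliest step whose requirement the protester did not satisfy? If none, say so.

Step 3

Step 1 — counting 14 days from 2001-11-11 (when the award decision is issued) gives a deadline of 2001-11-25; done 2001-11-18 — timely.
Step 2 — counting 11 days from 2001-11-18 (when the written protest is filed) gives a deadline of 2001-11-29; done 2001-11-20 — timely.
Step 3 — 21 and 30 days from 2001-11-20 (when the protest bond is posted) are 2001-12-11 and 2001-12-20 respectively; done 2001-12-04 — 7 days before the window opened.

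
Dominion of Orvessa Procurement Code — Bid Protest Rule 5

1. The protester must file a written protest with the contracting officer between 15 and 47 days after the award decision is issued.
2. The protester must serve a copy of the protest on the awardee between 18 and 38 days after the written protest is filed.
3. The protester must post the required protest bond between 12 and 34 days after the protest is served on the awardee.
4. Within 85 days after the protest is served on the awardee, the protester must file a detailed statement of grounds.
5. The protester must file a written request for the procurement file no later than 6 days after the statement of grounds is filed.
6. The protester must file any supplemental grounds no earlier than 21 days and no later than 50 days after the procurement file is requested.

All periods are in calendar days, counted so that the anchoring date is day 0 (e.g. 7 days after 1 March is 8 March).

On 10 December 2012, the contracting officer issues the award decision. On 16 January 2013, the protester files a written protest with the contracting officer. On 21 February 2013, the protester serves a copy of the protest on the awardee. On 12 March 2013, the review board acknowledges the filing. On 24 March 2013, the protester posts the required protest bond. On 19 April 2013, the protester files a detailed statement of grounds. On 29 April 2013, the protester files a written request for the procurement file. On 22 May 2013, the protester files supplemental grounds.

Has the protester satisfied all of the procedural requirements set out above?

No

Step 1 — 15 and 47 days from 10 December 2012 (when the award decision is issued) are 25 December 2012 and 26 January 2013 respectively; done 16 January 2013 — within the window.
Step 2 — 18 and 38 days from 16 January 2013 (when the written protest is filed) are 3 February 2013 and 23 February 2013 respectively; done 21 February 2013, which is between those dates.
Step 3 — 12 and 34 days from 21 February 2013 (when the protest is served on the awardee) are 5 March 2013 and 27 March 2013 respectively; done 24 March 2013, which is between those dates.
Step 4 — counting 85 days from 21 February 2013 (when the protest is served on the awardee) gives a deadline of 17 May 2013; done 19 April 2013 — timely.
Step 5 — counting 6 days from 19 April 2013 (when the statement of grounds is filed) gives a deadline of 25 April 2013; not done until 29 April 2013, 4 days after the deadline.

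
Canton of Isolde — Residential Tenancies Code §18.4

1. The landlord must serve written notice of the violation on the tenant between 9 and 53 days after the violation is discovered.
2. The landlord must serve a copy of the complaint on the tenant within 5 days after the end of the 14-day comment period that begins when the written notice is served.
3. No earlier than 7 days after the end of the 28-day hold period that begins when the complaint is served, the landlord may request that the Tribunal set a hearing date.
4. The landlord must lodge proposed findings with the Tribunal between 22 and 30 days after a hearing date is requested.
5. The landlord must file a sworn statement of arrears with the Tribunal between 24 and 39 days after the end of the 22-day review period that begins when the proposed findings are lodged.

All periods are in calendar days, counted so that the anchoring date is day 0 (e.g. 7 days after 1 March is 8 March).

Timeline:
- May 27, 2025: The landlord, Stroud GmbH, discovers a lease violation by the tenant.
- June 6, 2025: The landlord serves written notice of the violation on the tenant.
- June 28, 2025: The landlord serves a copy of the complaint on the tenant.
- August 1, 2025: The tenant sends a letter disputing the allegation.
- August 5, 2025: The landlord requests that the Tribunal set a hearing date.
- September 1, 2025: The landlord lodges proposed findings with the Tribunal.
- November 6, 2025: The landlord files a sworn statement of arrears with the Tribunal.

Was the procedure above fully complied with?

No

Step 1 — 9 and 53 days from May 27, 2025 (when the violation is discovered) are June 5, 2025 and July 19, 2025 respectively; done June 6, 2025 — within the window.
Step 2 — counting 5 days from June 20, 2025 (end of the 14-day comment period, which began when the written notice is served on June 6, 2025) gives a deadline of June 25, 2025; done June 28, 2025 — 3 days late.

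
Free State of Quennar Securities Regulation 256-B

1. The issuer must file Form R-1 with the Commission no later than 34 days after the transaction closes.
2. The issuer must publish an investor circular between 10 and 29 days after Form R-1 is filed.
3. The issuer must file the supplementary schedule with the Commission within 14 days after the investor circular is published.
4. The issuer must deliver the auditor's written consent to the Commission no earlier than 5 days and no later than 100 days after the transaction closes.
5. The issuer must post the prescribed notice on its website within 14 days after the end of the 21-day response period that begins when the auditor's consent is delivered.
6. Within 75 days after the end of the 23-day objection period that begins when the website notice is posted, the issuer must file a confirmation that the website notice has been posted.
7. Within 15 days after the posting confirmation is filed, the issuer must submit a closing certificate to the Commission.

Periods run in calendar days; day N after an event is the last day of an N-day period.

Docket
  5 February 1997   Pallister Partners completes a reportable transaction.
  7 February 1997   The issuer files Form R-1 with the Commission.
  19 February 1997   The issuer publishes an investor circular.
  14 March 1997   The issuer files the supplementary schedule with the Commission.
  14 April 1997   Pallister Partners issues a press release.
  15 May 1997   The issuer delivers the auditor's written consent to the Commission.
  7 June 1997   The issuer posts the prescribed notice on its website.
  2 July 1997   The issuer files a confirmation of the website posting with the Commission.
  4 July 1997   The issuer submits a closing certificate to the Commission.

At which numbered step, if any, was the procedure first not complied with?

Step 1 — counting 34 days from 5 February 1997 (when the transaction closes) gives a deadline of 11 March 1997; 7 February 1997 is within that limit.
Step 2 — 10 and 29 days from 7 February 1997 (when Form R-1 is filed) are 17 February 1997 and 8 March 1997 respectively; done 19 February 1997 — within the window.
Step 3 — counting 14 days from 19 February 1997 (when the investor circular is published) gives a deadline of 5 March 1997; done 14 March 1997 — 9 days late.
Later steps need not be reached.

Step 3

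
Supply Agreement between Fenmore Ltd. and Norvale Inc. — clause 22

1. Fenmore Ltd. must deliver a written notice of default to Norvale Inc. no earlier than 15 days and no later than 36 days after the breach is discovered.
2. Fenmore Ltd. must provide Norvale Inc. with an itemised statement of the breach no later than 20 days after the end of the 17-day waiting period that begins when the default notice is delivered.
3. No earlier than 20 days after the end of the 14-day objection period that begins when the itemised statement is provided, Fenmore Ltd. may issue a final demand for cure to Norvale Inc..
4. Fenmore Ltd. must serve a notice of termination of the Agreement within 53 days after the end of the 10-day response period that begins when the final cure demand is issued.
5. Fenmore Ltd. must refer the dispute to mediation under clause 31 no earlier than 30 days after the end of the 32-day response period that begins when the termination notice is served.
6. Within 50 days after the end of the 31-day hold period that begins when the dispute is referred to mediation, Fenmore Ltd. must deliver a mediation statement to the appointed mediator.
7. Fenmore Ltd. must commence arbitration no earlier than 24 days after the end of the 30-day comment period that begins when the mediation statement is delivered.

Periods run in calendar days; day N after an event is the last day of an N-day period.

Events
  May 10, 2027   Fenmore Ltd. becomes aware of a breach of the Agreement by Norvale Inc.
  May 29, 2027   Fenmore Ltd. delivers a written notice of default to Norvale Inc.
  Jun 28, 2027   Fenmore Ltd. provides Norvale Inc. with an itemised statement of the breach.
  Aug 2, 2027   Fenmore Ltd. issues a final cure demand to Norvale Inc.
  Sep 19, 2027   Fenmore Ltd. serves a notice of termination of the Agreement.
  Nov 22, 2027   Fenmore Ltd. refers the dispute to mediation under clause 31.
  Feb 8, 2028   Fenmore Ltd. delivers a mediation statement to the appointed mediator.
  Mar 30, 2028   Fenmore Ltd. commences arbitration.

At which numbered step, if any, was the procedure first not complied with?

(1) the permitted window runs from May 10, 2027 + 15 = May 25, 2027 to May 10, 2027 + 36 = Jun 15, 2027; done May 29, 2027, which is between those dates.
(2) due by Jun 15, 2027 + 20 days = Jul 5, 2027; completed Jun 28, 2027, before the deadline.
(3) permitted from Jul 12, 2027 + 20 days = Aug 1, 2027 onward; Aug 2, 2027 is on or after that date.
(4) due by Aug 12, 2027 + 53 days = Oct 4, 2027; completed Sep 19, 2027, before the deadline.
(5) permitted from Oct 21, 2027 + 30 days = Nov 20, 2027 onward; done Nov 22, 2027 — permitted.
(6) due by Dec 23, 2027 + 50 days = Feb 11, 2028; done Feb 8, 2028 — timely.
(7) permitted from Mar 9, 2028 + 24 days = Apr 2, 2028 onward; Mar 30, 2028 is 3 days before the earliest permitted date.
That is the first point of non-compliance.

Step 7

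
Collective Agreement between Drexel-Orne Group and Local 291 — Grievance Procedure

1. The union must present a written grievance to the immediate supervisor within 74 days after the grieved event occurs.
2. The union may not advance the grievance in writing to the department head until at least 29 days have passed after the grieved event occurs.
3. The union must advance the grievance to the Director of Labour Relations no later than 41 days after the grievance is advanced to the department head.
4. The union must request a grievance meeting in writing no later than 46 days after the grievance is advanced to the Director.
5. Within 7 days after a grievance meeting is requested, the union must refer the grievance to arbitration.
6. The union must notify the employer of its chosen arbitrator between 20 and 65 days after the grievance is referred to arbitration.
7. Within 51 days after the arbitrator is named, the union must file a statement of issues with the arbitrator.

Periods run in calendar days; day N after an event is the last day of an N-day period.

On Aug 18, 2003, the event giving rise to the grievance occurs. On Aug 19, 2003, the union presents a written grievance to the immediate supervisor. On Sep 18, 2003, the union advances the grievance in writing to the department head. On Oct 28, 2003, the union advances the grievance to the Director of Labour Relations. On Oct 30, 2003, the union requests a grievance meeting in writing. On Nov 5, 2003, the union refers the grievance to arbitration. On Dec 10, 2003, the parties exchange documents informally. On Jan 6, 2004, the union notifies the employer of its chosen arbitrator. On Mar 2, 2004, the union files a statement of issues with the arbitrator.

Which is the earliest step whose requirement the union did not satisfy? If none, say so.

Step 7

(1) due by Aug 18, 2003 + 74 days = Oct 31, 2003; completed Aug 19, 2003, before the deadline.
(2) permitted from Aug 18, 2003 + 29 days = Sep 16, 2003 onward; Sep 18, 2003 is on or after that date.
(3) due by Sep 18, 2003 + 41 days = Oct 29, 2003; completed Oct 28, 2003, before the deadline.
(4) due by Oct 28, 2003 + 46 days = Dec 13, 2003; done Oct 30, 2003 — timely.
(5) due by Oct 30, 2003 + 7 days = Nov 6, 2003; completed Nov 5, 2003, before the deadline.
(6) the permitted window runs from Nov 5, 2003 + 20 = Nov 25, 2003 to Nov 5, 2003 + 65 = Jan 9, 2004; done Jan 6, 2004, which is between those dates.
(7) due by Jan 6, 2004 + 51 days = Feb 26, 2004; not done until Mar 2, 2004, 5 days after the deadline.
No need to go further; step 7 was not satisfied.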